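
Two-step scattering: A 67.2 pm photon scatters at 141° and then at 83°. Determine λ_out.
73.6425 pm

Apply Compton shift twice:

First scattering at θ₁ = 141°:
Δλ₁ = λ_C(1 - cos(141°))
Δλ₁ = 2.4263 × 1.7771
Δλ₁ = 4.3119 pm

After first scattering:
λ₁ = 67.2 + 4.3119 = 71.5119 pm

Second scattering at θ₂ = 83°:
Δλ₂ = λ_C(1 - cos(83°))
Δλ₂ = 2.4263 × 0.8781
Δλ₂ = 2.1306 pm

Final wavelength:
λ₂ = 71.5119 + 2.1306 = 73.6425 pm

Total shift: Δλ_total = 4.3119 + 2.1306 = 6.4425 pm

(Intermediate values are shown rounded; full precision is carried through to the final answer.)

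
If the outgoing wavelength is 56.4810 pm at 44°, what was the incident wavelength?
55.8000 pm

From λ' = λ + Δλ, we have λ = λ' - Δλ

First calculate the Compton shift:
Δλ = λ_C(1 - cos θ)
Δλ = 2.4263 × (1 - cos(44°))
Δλ = 2.4263 × 0.2807
Δλ = 0.6810 pm

Initial wavelength:
λ = λ' - Δλ
λ = 56.4810 - 0.6810
λ = 55.8000 pm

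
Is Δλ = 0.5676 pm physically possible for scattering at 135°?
No, inconsistent

Calculate the expected shift for θ = 135°:

Δλ_expected = λ_C(1 - cos(135°))
Δλ_expected = 2.4263 × (1 - cos(135°))
Δλ_expected = 2.4263 × 1.7071
Δλ_expected = 4.1420 pm

Given shift: 0.5676 pm
Expected shift: 4.1420 pm
Difference: 3.5743 pm

The values do not match. The given shift corresponds to θ ≈ 40.0°, not 135°.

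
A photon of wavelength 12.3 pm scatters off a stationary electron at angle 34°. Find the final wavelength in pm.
12.7148 pm

Using the Compton scattering formula:
λ' = λ + Δλ = λ + λ_C(1 - cos θ)

Given:
- Initial wavelength λ = 12.3 pm
- Scattering angle θ = 34°
- Compton wavelength λ_C ≈ 2.4263 pm

Calculate the shift:
Δλ = 2.4263 × (1 - cos(34°))
Δλ = 2.4263 × 0.1710
Δλ = 0.4148 pm

Final wavelength:
λ' = 12.3 + 0.4148 = 12.7148 pm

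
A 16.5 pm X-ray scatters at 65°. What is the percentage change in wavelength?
8.4903%

Calculate the Compton shift:
Δλ = λ_C(1 - cos(65°))
Δλ = 2.4263 × (1 - cos(65°))
Δλ = 2.4263 × 0.5774
Δλ = 1.4009 pm

Percentage change:
(Δλ/λ₀) × 100 = (1.4009/16.5) × 100
= 8.4903%

(Intermediate values are shown rounded; full precision is carried through to the final answer.)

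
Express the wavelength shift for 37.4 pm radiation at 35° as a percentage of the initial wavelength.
1.1732%

Calculate the Compton shift:
Δλ = λ_C(1 - cos(35°))
Δλ = 2.4263 × (1 - cos(35°))
Δλ = 2.4263 × 0.1808
Δλ = 0.4388 pm

Percentage change:
(Δλ/λ₀) × 100 = (0.4388/37.4) × 100
= 1.1732%

(Intermediate values are shown rounded; full precision is carried through to the final answer.)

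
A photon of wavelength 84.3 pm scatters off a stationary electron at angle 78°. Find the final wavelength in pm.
86.2219 pm

Using the Compton scattering formula:
λ' = λ + Δλ = λ + λ_C(1 - cos θ)

Given:
- Initial wavelength λ = 84.3 pm
- Scattering angle θ = 78°
- Compton wavelength λ_C ≈ 2.4263 pm

Calculate the shift:
Δλ = 2.4263 × (1 - cos(78°))
Δλ = 2.4263 × 0.7921
Δλ = 1.9219 pm

Final wavelength:
λ' = 84.3 + 1.9219 = 86.2219 pm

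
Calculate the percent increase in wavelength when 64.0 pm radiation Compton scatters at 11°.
0.0697%

Calculate the Compton shift:
Δλ = λ_C(1 - cos(11°))
Δλ = 2.4263 × (1 - cos(11°))
Δλ = 2.4263 × 0.0184
Δλ = 0.0446 pm

Percentage change:
(Δλ/λ₀) × 100 = (0.0446/64.0) × 100
= 0.0697%

(Intermediate values are shown rounded; full precision is carried through to the final answer.)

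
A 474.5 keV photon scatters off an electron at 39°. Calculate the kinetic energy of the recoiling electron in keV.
81.3558 keV

By energy conservation: K_e = E_initial - E_final

First find the scattered photon energy:
Initial wavelength: λ = hc/E = 2.6129 pm
Compton shift: Δλ = λ_C(1 - cos(39°)) = 0.5407 pm
Final wavelength: λ' = 2.6129 + 0.5407 = 3.1537 pm
Final photon energy: E' = hc/λ' = 393.1442 keV

Electron kinetic energy:
K_e = E - E' = 474.5000 - 393.1442 = 81.3558 keV

(Intermediate values are shown rounded; full precision is carried through to the final answer.)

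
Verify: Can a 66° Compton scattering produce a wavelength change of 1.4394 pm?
Yes, consistent

Calculate the expected shift for θ = 66°:

Δλ_expected = λ_C(1 - cos(66°))
Δλ_expected = 2.4263 × (1 - cos(66°))
Δλ_expected = 2.4263 × 0.5933
Δλ_expected = 1.4394 pm

Given shift: 1.4394 pm
Expected shift: 1.4394 pm
Difference: 0.0000 pm

The values match. This is consistent with Compton scattering at the stated angle.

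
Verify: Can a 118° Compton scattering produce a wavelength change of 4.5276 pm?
No, inconsistent

Calculate the expected shift for θ = 118°:

Δλ_expected = λ_C(1 - cos(118°))
Δλ_expected = 2.4263 × (1 - cos(118°))
Δλ_expected = 2.4263 × 1.4695
Δλ_expected = 3.5654 pm

Given shift: 4.5276 pm
Expected shift: 3.5654 pm
Difference: 0.9622 pm

The values do not match. The given shift corresponds to θ ≈ 150.0°, not 118°.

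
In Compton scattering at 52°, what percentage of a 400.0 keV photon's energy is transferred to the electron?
0.2313 (or 23.13%)

Calculate initial and final photon energies:

Initial: E₀ = 400.0 keV → λ₀ = 3.0996 pm
Compton shift: Δλ = 0.9325 pm
Final wavelength: λ' = 4.0321 pm
Final energy: E' = 307.4906 keV

Fractional energy loss:
(E₀ - E')/E₀ = (400.0000 - 307.4906)/400.0000
= 92.5094/400.0000
= 0.2313
= 23.13%

(Intermediate values are shown rounded; full precision is carried through to the final answer.)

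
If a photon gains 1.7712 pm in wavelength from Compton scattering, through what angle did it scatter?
74.34°

From the Compton formula Δλ = λ_C(1 - cos θ), we can solve for θ:

cos θ = 1 - Δλ/λ_C

Given:
- Δλ = 1.7712 pm
- λ_C = h/(m_e·c) ≈ 2.42631024 pm

cos θ = 1 - 1.7712/2.42631024
cos θ = 1 - 0.729997
cos θ = 0.270003

θ = arccos(0.270003)
θ = 74.34°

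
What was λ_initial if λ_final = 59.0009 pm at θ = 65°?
57.6000 pm

From λ' = λ + Δλ, we have λ = λ' - Δλ

First calculate the Compton shift:
Δλ = λ_C(1 - cos θ)
Δλ = 2.4263 × (1 - cos(65°))
Δλ = 2.4263 × 0.5774
Δλ = 1.4009 pm

Initial wavelength:
λ = λ' - Δλ
λ = 59.0009 - 1.4009
λ = 57.6000 pm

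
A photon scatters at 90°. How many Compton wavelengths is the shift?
1.0000 λ_C

The Compton shift formula is:
Δλ = λ_C(1 - cos θ)

Dividing both sides by λ_C:
Δλ/λ_C = 1 - cos θ

For θ = 90°:
Δλ/λ_C = 1 - cos(90°)
Δλ/λ_C = 1 - 0.0000
Δλ/λ_C = 1.0000

This means the shift is 1.0000 × λ_C = 2.4263 pm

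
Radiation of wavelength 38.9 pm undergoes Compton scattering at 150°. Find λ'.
43.4276 pm

Using the Compton formula: λ' = λ + λ_C(1 − cos θ)

For θ = 150°, cos θ = -√3/2 (exact) ≈ -0.8660, so:
1 − cos 150° = 1 − (-√3/2) ≈ 1.8660

Δλ = λ_C × 1.8660 = 2.4263 × 1.8660 = 4.5276 pm

λ' = 38.9 + 4.5276 = 43.4276 pm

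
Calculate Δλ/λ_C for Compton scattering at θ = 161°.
1.9455 λ_C

The Compton shift formula is:
Δλ = λ_C(1 - cos θ)

Dividing both sides by λ_C:
Δλ/λ_C = 1 - cos θ

For θ = 161°:
Δλ/λ_C = 1 - cos(161°)
Δλ/λ_C = 1 - -0.9455
Δλ/λ_C = 1.9455

This means the shift is 1.9455 × λ_C = 4.7204 pm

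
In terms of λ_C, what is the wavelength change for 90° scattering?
1.0000 λ_C

The Compton shift formula is:
Δλ = λ_C(1 - cos θ)

Dividing both sides by λ_C:
Δλ/λ_C = 1 - cos θ

For θ = 90°:
Δλ/λ_C = 1 - cos(90°)
Δλ/λ_C = 1 - 0.0000
Δλ/λ_C = 1.0000

This means the shift is 1.0000 × λ_C = 2.4263 pm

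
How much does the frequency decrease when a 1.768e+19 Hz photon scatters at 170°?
3.911e+18 Hz (decrease)

Convert frequency to wavelength (c = 299792458 m/s):
λ₀ = c/f₀ = 299792458/1.768e+19 = 1.6956587e-11 m = 16.9566 pm

Calculate Compton shift:
Δλ = λ_C(1 - cos(170°)) = 4.8158 pm

Final wavelength:
λ' = λ₀ + Δλ = 16.9566 + 4.8158 = 21.7723 pm

Final frequency:
f' = c/λ' = 299792458/2.1772346e-11 = 1.3769414e+19 Hz

Frequency shift (decrease):
Δf = f₀ - f' = 1.768e+19 - 1.3769414e+19 = 3.911e+18 Hz

(Intermediate values are shown rounded; full precision is carried through to the final answer.)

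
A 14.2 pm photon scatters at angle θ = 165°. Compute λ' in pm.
18.9699 pm

Using the Compton scattering formula:
λ' = λ + Δλ = λ + λ_C(1 - cos θ)

Given:
- Initial wavelength λ = 14.2 pm
- Scattering angle θ = 165°
- Compton wavelength λ_C ≈ 2.4263 pm

Calculate the shift:
Δλ = 2.4263 × (1 - cos(165°))
Δλ = 2.4263 × 1.9659
Δλ = 4.7699 pm

Final wavelength:
λ' = 14.2 + 4.7699 = 18.9699 pm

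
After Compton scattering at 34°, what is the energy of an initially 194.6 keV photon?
182.7048 keV

First convert energy to wavelength:
λ = hc/E, with hc ≈ 1239.842 keV·pm (i.e. 1239.842 eV·nm)

For E = 194.6 keV = 194600 eV:
λ = 1239.842 keV·pm / 194.6 keV
λ = 6.3712 pm

Calculate the Compton shift:
Δλ = λ_C(1 - cos(34°)) = 2.4263 × 0.1710
Δλ = 0.4148 pm

Final wavelength:
λ' = 6.3712 + 0.4148 = 6.7860 pm

Final energy:
E' = hc/λ' = 1239.842 / 6.7860 = 182.7048 keV

(Intermediate values are shown rounded; full precision is carried through to the final answer.)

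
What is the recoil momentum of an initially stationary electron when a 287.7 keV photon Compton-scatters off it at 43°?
1.0696e-22 kg·m/s

The electron is initially at rest, so by conservation of momentum:
p⃗_e = p⃗₀ − p⃗'  (incident photon momentum minus scattered photon momentum)

Photon momentum magnitudes (p = h/λ = E/c):
λ₀ = hc/E₀ = 4.3095 pm → p₀ = h/λ₀ = 1.5376e-22 kg·m/s
Δλ = λ_C(1 − cos 43°) = 0.6518 pm
λ' = 4.9613 pm → p' = h/λ' = 1.3355e-22 kg·m/s

The scattered photon makes angle θ = 43° with the incident direction, so by the law of cosines:
|p⃗_e|² = p₀² + p'² − 2p₀p'cos θ
|p⃗_e|² = (1.5376e-22)² + (1.3355e-22)² − 2·1.5376e-22·1.3355e-22·cos(43°)
|p⃗_e| = 1.0696e-22 kg·m/s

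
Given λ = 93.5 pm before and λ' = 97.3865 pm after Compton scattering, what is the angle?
127.00°

First find the wavelength shift:
Δλ = λ' - λ = 97.3865 - 93.5 = 3.8865 pm

Using Δλ = λ_C(1 - cos θ), with λ_C = h/(m_e·c) ≈ 2.42631024 pm:
cos θ = 1 - Δλ/λ_C
cos θ = 1 - 3.8865/2.42631024
cos θ = -0.601815

θ = arccos(-0.601815)
θ = 127.00°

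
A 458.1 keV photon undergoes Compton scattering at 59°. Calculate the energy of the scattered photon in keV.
319.2872 keV

First convert energy to wavelength:
λ = hc/E, with hc ≈ 1239.842 keV·pm (i.e. 1239.842 eV·nm)

For E = 458.1 keV = 458100 eV:
λ = 1239.842 keV·pm / 458.1 keV
λ = 2.7065 pm

Calculate the Compton shift:
Δλ = λ_C(1 - cos(59°)) = 2.4263 × 0.4850
Δλ = 1.1767 pm

Final wavelength:
λ' = 2.7065 + 1.1767 = 3.8832 pm

Final energy:
E' = hc/λ' = 1239.842 / 3.8832 = 319.2872 keV

(Intermediate values are shown rounded; full precision is carried through to the final answer.)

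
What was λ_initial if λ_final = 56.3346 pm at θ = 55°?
55.3000 pm

From λ' = λ + Δλ, we have λ = λ' - Δλ

First calculate the Compton shift:
Δλ = λ_C(1 - cos θ)
Δλ = 2.4263 × (1 - cos(55°))
Δλ = 2.4263 × 0.4264
Δλ = 1.0346 pm

Initial wavelength:
λ = λ' - Δλ
λ = 56.3346 - 1.0346
λ = 55.3000 pm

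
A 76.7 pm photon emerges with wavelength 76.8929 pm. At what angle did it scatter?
23.00°

First find the wavelength shift:
Δλ = λ' - λ = 76.8929 - 76.7 = 0.1929 pm

Using Δλ = λ_C(1 - cos θ), with λ_C = h/(m_e·c) ≈ 2.42631024 pm:
cos θ = 1 - Δλ/λ_C
cos θ = 1 - 0.1929/2.42631024
cos θ = 0.920497

θ = arccos(0.920497)
θ = 23.00°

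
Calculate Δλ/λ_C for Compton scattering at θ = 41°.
0.2453 λ_C

The Compton shift formula is:
Δλ = λ_C(1 - cos θ)

Dividing both sides by λ_C:
Δλ/λ_C = 1 - cos θ

For θ = 41°:
Δλ/λ_C = 1 - cos(41°)
Δλ/λ_C = 1 - 0.7547
Δλ/λ_C = 0.2453

This means the shift is 0.2453 × λ_C = 0.5952 pm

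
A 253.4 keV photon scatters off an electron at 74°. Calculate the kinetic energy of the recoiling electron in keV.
66.9675 keV

By energy conservation: K_e = E_initial - E_final

First find the scattered photon energy:
Initial wavelength: λ = hc/E = 4.8928 pm
Compton shift: Δλ = λ_C(1 - cos(74°)) = 1.7575 pm
Final wavelength: λ' = 4.8928 + 1.7575 = 6.6504 pm
Final photon energy: E' = hc/λ' = 186.4325 keV

Electron kinetic energy:
K_e = E - E' = 253.4000 - 186.4325 = 66.9675 keV

(Intermediate values are shown rounded; full precision is carried through to the final answer.)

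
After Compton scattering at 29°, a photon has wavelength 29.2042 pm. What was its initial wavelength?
28.9000 pm

From λ' = λ + Δλ, we have λ = λ' - Δλ

First calculate the Compton shift:
Δλ = λ_C(1 - cos θ)
Δλ = 2.4263 × (1 - cos(29°))
Δλ = 2.4263 × 0.1254
Δλ = 0.3042 pm

Initial wavelength:
λ = λ' - Δλ
λ = 29.2042 - 0.3042
λ = 28.9000 pm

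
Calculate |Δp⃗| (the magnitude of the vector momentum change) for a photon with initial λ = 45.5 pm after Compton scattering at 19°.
4.8003e-24 kg·m/s

Photon momentum magnitude is p = h/λ.

Initial momentum:
p₀ = h/λ = 6.6261e-34/4.5500e-11 = 1.4563e-23 kg·m/s

After scattering:
λ' = λ + Δλ = 45.5 + 0.1322 = 45.6322 pm
p' = h/λ' = 6.6261e-34/4.5632e-11 = 1.4521e-23 kg·m/s

Momentum is a vector; the scattered photon's direction makes angle θ = 19° with the incident direction. The magnitude of the vector change Δp⃗ = p⃗₀ − p⃗' is found from the law of cosines:
|Δp⃗|² = p₀² + p'² − 2p₀p'cos θ
|Δp⃗|² = (1.4563e-23)² + (1.4521e-23)² − 2·1.4563e-23·1.4521e-23·cos(19°)
|Δp⃗| = 4.8003e-24 kg·m/s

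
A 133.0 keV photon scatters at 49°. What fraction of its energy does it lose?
0.0822 (or 8.22%)

Calculate initial and final photon energies:

Initial: E₀ = 133.0 keV → λ₀ = 9.3221 pm
Compton shift: Δλ = 0.8345 pm
Final wavelength: λ' = 10.1566 pm
Final energy: E' = 122.0722 keV

Fractional energy loss:
(E₀ - E')/E₀ = (133.0000 - 122.0722)/133.0000
= 10.9278/133.0000
= 0.0822
= 8.22%

(Intermediate values are shown rounded; full precision is carried through to the final answer.)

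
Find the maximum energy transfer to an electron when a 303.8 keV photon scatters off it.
165.0179 keV

Maximum energy transfer occurs at θ = 180° (backscattering).

Initial photon: E₀ = 303.8 keV → λ₀ = 4.0811 pm

Maximum Compton shift (at 180°):
Δλ_max = 2λ_C = 2 × 2.4263 = 4.8526 pm

Final wavelength:
λ' = 4.0811 + 4.8526 = 8.9337 pm

Minimum photon energy (maximum energy to electron):
E'_min = hc/λ' = 138.7821 keV

Maximum electron kinetic energy:
K_max = E₀ - E'_min = 303.8000 - 138.7821 = 165.0179 keV

(Intermediate values are shown rounded; full precision is carried through to the final answer.)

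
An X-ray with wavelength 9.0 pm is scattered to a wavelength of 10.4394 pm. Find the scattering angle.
66.00°

First find the wavelength shift:
Δλ = λ' - λ = 10.4394 - 9.0 = 1.4394 pm

Using Δλ = λ_C(1 - cos θ), with λ_C = h/(m_e·c) ≈ 2.42631024 pm:
cos θ = 1 - Δλ/λ_C
cos θ = 1 - 1.4394/2.42631024
cos θ = 0.406754

θ = arccos(0.406754)
θ = 66.00°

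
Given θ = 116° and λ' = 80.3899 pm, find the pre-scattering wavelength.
76.9000 pm

From λ' = λ + Δλ, we have λ = λ' - Δλ

First calculate the Compton shift:
Δλ = λ_C(1 - cos θ)
Δλ = 2.4263 × (1 - cos(116°))
Δλ = 2.4263 × 1.4384
Δλ = 3.4899 pm

Initial wavelength:
λ = λ' - Δλ
λ = 80.3899 - 3.4899
λ = 76.9000 pm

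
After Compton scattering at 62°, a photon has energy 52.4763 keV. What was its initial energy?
55.5000 keV

Convert final energy to wavelength (hc ≈ 1239.842 keV·pm):
λ' = hc/E' = 1239.842 / 52.4763 = 23.6267 pm

Calculate the Compton shift:
Δλ = λ_C(1 - cos(62°))
Δλ = 2.4263 × (1 - cos(62°))
Δλ = 1.2872 pm

Initial wavelength:
λ = λ' - Δλ = 23.6267 - 1.2872 = 22.3395 pm

Initial energy:
E = hc/λ = 1239.842 / 22.3395 = 55.5000 keV

(Intermediate values are shown rounded; full precision is carried through to the final answer.)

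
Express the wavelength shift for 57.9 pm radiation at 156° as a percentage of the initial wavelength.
8.0187%

Calculate the Compton shift:
Δλ = λ_C(1 - cos(156°))
Δλ = 2.4263 × (1 - cos(156°))
Δλ = 2.4263 × 1.9135
Δλ = 4.6429 pm

Percentage change:
(Δλ/λ₀) × 100 = (4.6429/57.9) × 100
= 8.0187%

(Intermediate values are shown rounded; full precision is carried through to the final answer.)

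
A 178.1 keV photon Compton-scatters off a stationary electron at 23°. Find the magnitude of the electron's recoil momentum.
3.7525e-23 kg·m/s

The electron is initially at rest, so by conservation of momentum:
p⃗_e = p⃗₀ − p⃗'  (incident photon momentum minus scattered photon momentum)

Photon momentum magnitudes (p = h/λ = E/c):
λ₀ = hc/E₀ = 6.9615 pm → p₀ = h/λ₀ = 9.5182e-23 kg·m/s
Δλ = λ_C(1 − cos 23°) = 0.1929 pm
λ' = 7.1544 pm → p' = h/λ' = 9.2616e-23 kg·m/s

The scattered photon makes angle θ = 23° with the incident direction, so by the law of cosines:
|p⃗_e|² = p₀² + p'² − 2p₀p'cos θ
|p⃗_e|² = (9.5182e-23)² + (9.2616e-23)² − 2·9.5182e-23·9.2616e-23·cos(23°)
|p⃗_e| = 3.7525e-23 kg·m/s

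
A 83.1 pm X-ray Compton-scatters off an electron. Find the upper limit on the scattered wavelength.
87.9526 pm (at θ = 180°)

The Compton shift is Δλ = λ_C(1 − cos θ).

Since cos θ ranges from −1 to 1, the factor (1 − cos θ) ranges from 0 to 2; the maximum shift occurs at θ = 180° (backscattering):
Δλ_max = 2λ_C = 2 × 2.4263 pm = 4.8526 pm

Maximum scattered wavelength:
λ'_max = λ₀ + Δλ_max = 83.1 + 4.8526 = 87.9526 pm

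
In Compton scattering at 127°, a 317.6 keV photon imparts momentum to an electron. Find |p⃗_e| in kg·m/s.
2.3113e-22 kg·m/s

The electron is initially at rest, so by conservation of momentum:
p⃗_e = p⃗₀ − p⃗'  (incident photon momentum minus scattered photon momentum)

Photon momentum magnitudes (p = h/λ = E/c):
λ₀ = hc/E₀ = 3.9038 pm → p₀ = h/λ₀ = 1.6973e-22 kg·m/s
Δλ = λ_C(1 − cos 127°) = 3.8865 pm
λ' = 7.7903 pm → p' = h/λ' = 8.5056e-23 kg·m/s

The scattered photon makes angle θ = 127° with the incident direction, so by the law of cosines:
|p⃗_e|² = p₀² + p'² − 2p₀p'cos θ
|p⃗_e|² = (1.6973e-22)² + (8.5056e-23)² − 2·1.6973e-22·8.5056e-23·cos(127°)
|p⃗_e| = 2.3113e-22 kg·m/s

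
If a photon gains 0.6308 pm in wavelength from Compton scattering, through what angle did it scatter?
42.27°

From the Compton formula Δλ = λ_C(1 - cos θ), we can solve for θ:

cos θ = 1 - Δλ/λ_C

Given:
- Δλ = 0.6308 pm
- λ_C = h/(m_e·c) ≈ 2.42631024 pm

cos θ = 1 - 0.6308/2.42631024
cos θ = 1 - 0.259983
cos θ = 0.740017

θ = arccos(0.740017)
θ = 42.27°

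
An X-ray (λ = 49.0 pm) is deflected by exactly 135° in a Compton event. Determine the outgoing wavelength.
53.1420 pm

Using the Compton formula: λ' = λ + λ_C(1 − cos θ)

For θ = 135°, cos θ = -√2/2 (exact) ≈ -0.7071, so:
1 − cos 135° = 1 − (-√2/2) ≈ 1.7071

Δλ = λ_C × 1.7071 = 2.4263 × 1.7071 = 4.1420 pm

λ' = 49.0 + 4.1420 = 53.1420 pm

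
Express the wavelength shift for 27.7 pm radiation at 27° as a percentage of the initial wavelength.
0.9547%

Calculate the Compton shift:
Δλ = λ_C(1 - cos(27°))
Δλ = 2.4263 × (1 - cos(27°))
Δλ = 2.4263 × 0.1090
Δλ = 0.2645 pm

Percentage change:
(Δλ/λ₀) × 100 = (0.2645/27.7) × 100
= 0.9547%

(Intermediate values are shown rounded; full precision is carried through to the final answer.)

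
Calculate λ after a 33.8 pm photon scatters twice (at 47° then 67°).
36.0498 pm

Apply Compton shift twice:

First scattering at θ₁ = 47°:
Δλ₁ = λ_C(1 - cos(47°))
Δλ₁ = 2.4263 × 0.3180
Δλ₁ = 0.7716 pm

After first scattering:
λ₁ = 33.8 + 0.7716 = 34.5716 pm

Second scattering at θ₂ = 67°:
Δλ₂ = λ_C(1 - cos(67°))
Δλ₂ = 2.4263 × 0.6093
Δλ₂ = 1.4783 pm

Final wavelength:
λ₂ = 34.5716 + 1.4783 = 36.0498 pm

Total shift: Δλ_total = 0.7716 + 1.4783 = 2.2498 pm

(Intermediate values are shown rounded; full precision is carried through to the final answer.)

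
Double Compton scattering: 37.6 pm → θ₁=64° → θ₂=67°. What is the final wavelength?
40.4410 pm

Apply Compton shift twice:

First scattering at θ₁ = 64°:
Δλ₁ = λ_C(1 - cos(64°))
Δλ₁ = 2.4263 × 0.5616
Δλ₁ = 1.3627 pm

After first scattering:
λ₁ = 37.6 + 1.3627 = 38.9627 pm

Second scattering at θ₂ = 67°:
Δλ₂ = λ_C(1 - cos(67°))
Δλ₂ = 2.4263 × 0.6093
Δλ₂ = 1.4783 pm

Final wavelength:
λ₂ = 38.9627 + 1.4783 = 40.4410 pm

Total shift: Δλ_total = 1.3627 + 1.4783 = 2.8410 pm

(Intermediate values are shown rounded; full precision is carried through to the final answer.)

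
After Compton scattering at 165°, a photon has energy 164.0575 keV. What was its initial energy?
444.7997 keV

Convert final energy to wavelength (hc ≈ 1239.842 keV·pm):
λ' = hc/E' = 1239.842 / 164.0575 = 7.5574 pm

Calculate the Compton shift:
Δλ = λ_C(1 - cos(165°))
Δλ = 2.4263 × (1 - cos(165°))
Δλ = 4.7699 pm

Initial wavelength:
λ = λ' - Δλ = 7.5574 - 4.7699 = 2.7874 pm

Initial energy:
E = hc/λ = 1239.842 / 2.7874 = 444.7997 keV

(Intermediate values are shown rounded; full precision is carried through to the final answer.)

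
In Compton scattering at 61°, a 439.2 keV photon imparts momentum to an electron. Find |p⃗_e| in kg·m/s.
2.1103e-22 kg·m/s

The electron is initially at rest, so by conservation of momentum:
p⃗_e = p⃗₀ − p⃗'  (incident photon momentum minus scattered photon momentum)

Photon momentum magnitudes (p = h/λ = E/c):
λ₀ = hc/E₀ = 2.8230 pm → p₀ = h/λ₀ = 2.3472e-22 kg·m/s
Δλ = λ_C(1 − cos 61°) = 1.2500 pm
λ' = 4.0730 pm → p' = h/λ' = 1.6268e-22 kg·m/s

The scattered photon makes angle θ = 61° with the incident direction, so by the law of cosines:
|p⃗_e|² = p₀² + p'² − 2p₀p'cos θ
|p⃗_e|² = (2.3472e-22)² + (1.6268e-22)² − 2·2.3472e-22·1.6268e-22·cos(61°)
|p⃗_e| = 2.1103e-22 kg·m/s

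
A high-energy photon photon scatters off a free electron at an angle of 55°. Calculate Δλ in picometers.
1.0346 pm

Using the Compton scattering formula:
Δλ = λ_C(1 - cos θ)

where λ_C = h/(m_e·c) ≈ 2.4263 pm is the Compton wavelength of an electron.

For θ = 55°:
cos(55°) = 0.5736
1 - cos(55°) = 0.4264

Δλ = 2.4263 × 0.4264
Δλ = 1.0346 pm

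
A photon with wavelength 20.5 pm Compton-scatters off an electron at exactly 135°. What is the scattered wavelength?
24.6420 pm

Using the Compton formula: λ' = λ + λ_C(1 − cos θ)

For θ = 135°, cos θ = -√2/2 (exact) ≈ -0.7071, so:
1 − cos 135° = 1 − (-√2/2) ≈ 1.7071

Δλ = λ_C × 1.7071 = 2.4263 × 1.7071 = 4.1420 pm

λ' = 20.5 + 4.1420 = 24.6420 pm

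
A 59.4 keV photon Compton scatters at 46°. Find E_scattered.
57.3639 keV

First convert energy to wavelength:
λ = hc/E, with hc ≈ 1239.842 keV·pm (i.e. 1239.842 eV·nm)

For E = 59.4 keV = 59400 eV:
λ = 1239.842 keV·pm / 59.4 keV
λ = 20.8728 pm

Calculate the Compton shift:
Δλ = λ_C(1 - cos(46°)) = 2.4263 × 0.3053
Δλ = 0.7409 pm

Final wavelength:
λ' = 20.8728 + 0.7409 = 21.6136 pm

Final energy:
E' = hc/λ' = 1239.842 / 21.6136 = 57.3639 keV

(Intermediate values are shown rounded; full precision is carried through to the final answer.)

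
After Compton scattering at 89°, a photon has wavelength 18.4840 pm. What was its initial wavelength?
16.1000 pm

From λ' = λ + Δλ, we have λ = λ' - Δλ

First calculate the Compton shift:
Δλ = λ_C(1 - cos θ)
Δλ = 2.4263 × (1 - cos(89°))
Δλ = 2.4263 × 0.9825
Δλ = 2.3840 pm

Initial wavelength:
λ = λ' - Δλ
λ = 18.4840 - 2.3840
λ = 16.1000 pm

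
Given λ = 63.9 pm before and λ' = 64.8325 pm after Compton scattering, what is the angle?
52.00°

First find the wavelength shift:
Δλ = λ' - λ = 64.8325 - 63.9 = 0.9325 pm

Using Δλ = λ_C(1 - cos θ), with λ_C = h/(m_e·c) ≈ 2.42631024 pm:
cos θ = 1 - Δλ/λ_C
cos θ = 1 - 0.9325/2.42631024
cos θ = 0.615672

θ = arccos(0.615672)
θ = 52.00°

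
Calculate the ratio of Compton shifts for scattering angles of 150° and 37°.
150° produces the larger shift by a factor of 9.267

Calculate both shifts using Δλ = λ_C(1 - cos θ):

For θ₁ = 37°:
Δλ₁ = 2.4263 × (1 - cos(37°))
Δλ₁ = 2.4263 × 0.2014
Δλ₁ = 0.4886 pm

For θ₂ = 150°:
Δλ₂ = 2.4263 × (1 - cos(150°))
Δλ₂ = 2.4263 × 1.8660
Δλ₂ = 4.5276 pm

The 150° angle produces the larger shift.
Ratio: 4.5276/0.4886 = 9.267

(Intermediate values are shown rounded; full precision is carried through to the final answer.)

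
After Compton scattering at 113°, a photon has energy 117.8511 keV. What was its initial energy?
173.4999 keV

Convert final energy to wavelength (hc ≈ 1239.842 keV·pm):
λ' = hc/E' = 1239.842 / 117.8511 = 10.5204 pm

Calculate the Compton shift:
Δλ = λ_C(1 - cos(113°))
Δλ = 2.4263 × (1 - cos(113°))
Δλ = 3.3743 pm

Initial wavelength:
λ = λ' - Δλ = 10.5204 - 3.3743 = 7.1461 pm

Initial energy:
E = hc/λ = 1239.842 / 7.1461 = 173.4999 keV

(Intermediate values are shown rounded; full precision is carried through to the final answer.)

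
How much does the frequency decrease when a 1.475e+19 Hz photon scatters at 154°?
2.726e+18 Hz (decrease)

Convert frequency to wavelength (c = 299792458 m/s):
λ₀ = c/f₀ = 299792458/1.475e+19 = 2.0324912e-11 m = 20.3249 pm

Calculate Compton shift:
Δλ = λ_C(1 - cos(154°)) = 4.6071 pm

Final wavelength:
λ' = λ₀ + Δλ = 20.3249 + 4.6071 = 24.9320 pm

Final frequency:
f' = c/λ' = 299792458/2.4931976e-11 = 1.2024416e+19 Hz

Frequency shift (decrease):
Δf = f₀ - f' = 1.475e+19 - 1.2024416e+19 = 2.726e+18 Hz

(Intermediate values are shown rounded; full precision is carried through to the final answer.)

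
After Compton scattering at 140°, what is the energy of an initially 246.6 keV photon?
133.1343 keV

First convert energy to wavelength:
λ = hc/E, with hc ≈ 1239.842 keV·pm (i.e. 1239.842 eV·nm)

For E = 246.6 keV = 246600 eV:
λ = 1239.842 keV·pm / 246.6 keV
λ = 5.0277 pm

Calculate the Compton shift:
Δλ = λ_C(1 - cos(140°)) = 2.4263 × 1.7660
Δλ = 4.2850 pm

Final wavelength:
λ' = 5.0277 + 4.2850 = 9.3127 pm

Final energy:
E' = hc/λ' = 1239.842 / 9.3127 = 133.1343 keV

(Intermediate values are shown rounded; full precision is carried through to the final answer.)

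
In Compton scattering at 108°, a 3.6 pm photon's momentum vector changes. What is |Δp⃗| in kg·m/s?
2.3359e-22 kg·m/s

Photon momentum magnitude is p = h/λ.

Initial momentum:
p₀ = h/λ = 6.6261e-34/3.6000e-12 = 1.8406e-22 kg·m/s

After scattering:
λ' = λ + Δλ = 3.6 + 3.1761 = 6.7761 pm
p' = h/λ' = 6.6261e-34/6.7761e-12 = 9.7786e-23 kg·m/s

Momentum is a vector; the scattered photon's direction makes angle θ = 108° with the incident direction. The magnitude of the vector change Δp⃗ = p⃗₀ − p⃗' is found from the law of cosines:
|Δp⃗|² = p₀² + p'² − 2p₀p'cos θ
|Δp⃗|² = (1.8406e-22)² + (9.7786e-23)² − 2·1.8406e-22·9.7786e-23·cos(108°)
|Δp⃗| = 2.3359e-22 kg·m/s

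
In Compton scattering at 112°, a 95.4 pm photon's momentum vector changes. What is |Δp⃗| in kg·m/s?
1.1323e-23 kg·m/s

Photon momentum magnitude is p = h/λ.

Initial momentum:
p₀ = h/λ = 6.6261e-34/9.5400e-11 = 6.9456e-24 kg·m/s

After scattering:
λ' = λ + Δλ = 95.4 + 3.3352 = 98.7352 pm
p' = h/λ' = 6.6261e-34/9.8735e-11 = 6.7109e-24 kg·m/s

Momentum is a vector; the scattered photon's direction makes angle θ = 112° with the incident direction. The magnitude of the vector change Δp⃗ = p⃗₀ − p⃗' is found from the law of cosines:
|Δp⃗|² = p₀² + p'² − 2p₀p'cos θ
|Δp⃗|² = (6.9456e-24)² + (6.7109e-24)² − 2·6.9456e-24·6.7109e-24·cos(112°)
|Δp⃗| = 1.1323e-23 kg·m/s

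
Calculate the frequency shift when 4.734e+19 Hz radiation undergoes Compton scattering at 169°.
2.043e+19 Hz (decrease)

Convert frequency to wavelength (c = 299792458 m/s):
λ₀ = c/f₀ = 299792458/4.734e+19 = 6.3327515e-12 m = 6.3328 pm

Calculate Compton shift:
Δλ = λ_C(1 - cos(169°)) = 4.8080 pm

Final wavelength:
λ' = λ₀ + Δλ = 6.3328 + 4.8080 = 11.1408 pm

Final frequency:
f' = c/λ' = 299792458/1.1140794e-11 = 2.6909434e+19 Hz

Frequency shift (decrease):
Δf = f₀ - f' = 4.734e+19 - 2.6909434e+19 = 2.043e+19 Hz

(Intermediate values are shown rounded; full precision is carried through to the final answer.)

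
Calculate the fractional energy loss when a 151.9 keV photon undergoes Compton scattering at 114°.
0.2949 (or 29.49%)

Calculate initial and final photon energies:

Initial: E₀ = 151.9 keV → λ₀ = 8.1622 pm
Compton shift: Δλ = 3.4132 pm
Final wavelength: λ' = 11.5754 pm
Final energy: E' = 107.1100 keV

Fractional energy loss:
(E₀ - E')/E₀ = (151.9000 - 107.1100)/151.9000
= 44.7900/151.9000
= 0.2949
= 29.49%

(Intermediate values are shown rounded; full precision is carried through to the final answer.)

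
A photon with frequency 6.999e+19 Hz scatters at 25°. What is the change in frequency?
3.527e+18 Hz (decrease)

Convert frequency to wavelength (c = 299792458 m/s):
λ₀ = c/f₀ = 299792458/6.999e+19 = 4.2833613e-12 m = 4.2834 pm

Calculate Compton shift:
Δλ = λ_C(1 - cos(25°)) = 0.2273 pm

Final wavelength:
λ' = λ₀ + Δλ = 4.2834 + 0.2273 = 4.5107 pm

Final frequency:
f' = c/λ' = 299792458/4.5106877e-12 = 6.6462695e+19 Hz

Frequency shift (decrease):
Δf = f₀ - f' = 6.999e+19 - 6.6462695e+19 = 3.527e+18 Hz

(Intermediate values are shown rounded; full precision is carried through to the final answer.)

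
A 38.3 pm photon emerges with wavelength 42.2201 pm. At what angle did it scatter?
128.00°

First find the wavelength shift:
Δλ = λ' - λ = 42.2201 - 38.3 = 3.9201 pm

Using Δλ = λ_C(1 - cos θ), with λ_C = h/(m_e·c) ≈ 2.42631024 pm:
cos θ = 1 - Δλ/λ_C
cos θ = 1 - 3.9201/2.42631024
cos θ = -0.615663

θ = arccos(-0.615663)
θ = 128.00°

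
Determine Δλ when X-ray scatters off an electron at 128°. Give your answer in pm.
3.9201 pm

Using the Compton scattering formula:
Δλ = λ_C(1 - cos θ)

where λ_C = h/(m_e·c) ≈ 2.4263 pm is the Compton wavelength of an electron.

For θ = 128°:
cos(128°) = -0.6157
1 - cos(128°) = 1.6157

Δλ = 2.4263 × 1.6157
Δλ = 3.9201 pm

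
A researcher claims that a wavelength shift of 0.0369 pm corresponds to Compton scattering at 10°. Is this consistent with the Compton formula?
Yes, consistent

Calculate the expected shift for θ = 10°:

Δλ_expected = λ_C(1 - cos(10°))
Δλ_expected = 2.4263 × (1 - cos(10°))
Δλ_expected = 2.4263 × 0.0152
Δλ_expected = 0.0369 pm

Given shift: 0.0369 pm
Expected shift: 0.0369 pm
Difference: 0.0000 pm

The values match. This is consistent with Compton scattering at the stated angle.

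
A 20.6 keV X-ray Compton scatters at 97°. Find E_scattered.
19.7087 keV

First convert energy to wavelength:
λ = hc/E, with hc ≈ 1239.842 keV·pm (i.e. 1239.842 eV·nm)

For E = 20.6 keV = 20600 eV:
λ = 1239.842 keV·pm / 20.6 keV
λ = 60.1865 pm

Calculate the Compton shift:
Δλ = λ_C(1 - cos(97°)) = 2.4263 × 1.1219
Δλ = 2.7220 pm

Final wavelength:
λ' = 60.1865 + 2.7220 = 62.9085 pm

Final energy:
E' = hc/λ' = 1239.842 / 62.9085 = 19.7087 keV

(Intermediate values are shown rounded; full precision is carried through to the final answer.)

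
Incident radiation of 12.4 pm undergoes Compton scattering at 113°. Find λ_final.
15.7743 pm

Using the Compton scattering formula:
λ' = λ + Δλ = λ + λ_C(1 - cos θ)

Given:
- Initial wavelength λ = 12.4 pm
- Scattering angle θ = 113°
- Compton wavelength λ_C ≈ 2.4263 pm

Calculate the shift:
Δλ = 2.4263 × (1 - cos(113°))
Δλ = 2.4263 × 1.3907
Δλ = 3.3743 pm

Final wavelength:
λ' = 12.4 + 3.3743 = 15.7743 pm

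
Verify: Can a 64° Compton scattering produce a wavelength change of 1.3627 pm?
Yes, consistent

Calculate the expected shift for θ = 64°:

Δλ_expected = λ_C(1 - cos(64°))
Δλ_expected = 2.4263 × (1 - cos(64°))
Δλ_expected = 2.4263 × 0.5616
Δλ_expected = 1.3627 pm

Given shift: 1.3627 pm
Expected shift: 1.3627 pm
Difference: 0.0000 pm

The values match. This is consistent with Compton scattering at the stated angle.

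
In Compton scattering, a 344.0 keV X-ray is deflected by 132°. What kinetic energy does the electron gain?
182.0143 keV

By energy conservation: K_e = E_initial - E_final

First find the scattered photon energy:
Initial wavelength: λ = hc/E = 3.6042 pm
Compton shift: Δλ = λ_C(1 - cos(132°)) = 4.0498 pm
Final wavelength: λ' = 3.6042 + 4.0498 = 7.6540 pm
Final photon energy: E' = hc/λ' = 161.9857 keV

Electron kinetic energy:
K_e = E - E' = 344.0000 - 161.9857 = 182.0143 keV

(Intermediate values are shown rounded; full precision is carried through to the final answer.)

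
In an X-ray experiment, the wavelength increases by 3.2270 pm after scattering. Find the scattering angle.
109.27°

From the Compton formula Δλ = λ_C(1 - cos θ), we can solve for θ:

cos θ = 1 - Δλ/λ_C

Given:
- Δλ = 3.2270 pm
- λ_C = h/(m_e·c) ≈ 2.42631024 pm

cos θ = 1 - 3.2270/2.42631024
cos θ = 1 - 1.330003
cos θ = -0.330003

θ = arccos(-0.330003)
θ = 109.27°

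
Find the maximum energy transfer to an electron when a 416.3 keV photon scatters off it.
257.9724 keV

Maximum energy transfer occurs at θ = 180° (backscattering).

Initial photon: E₀ = 416.3 keV → λ₀ = 2.9782 pm

Maximum Compton shift (at 180°):
Δλ_max = 2λ_C = 2 × 2.4263 = 4.8526 pm

Final wavelength:
λ' = 2.9782 + 4.8526 = 7.8309 pm

Minimum photon energy (maximum energy to electron):
E'_min = hc/λ' = 158.3276 keV

Maximum electron kinetic energy:
K_max = E₀ - E'_min = 416.3000 - 158.3276 = 257.9724 keV

(Intermediate values are shown rounded; full precision is carried through to the final answer.)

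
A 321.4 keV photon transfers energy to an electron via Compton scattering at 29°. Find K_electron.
23.4929 keV

By energy conservation: K_e = E_initial - E_final

First find the scattered photon energy:
Initial wavelength: λ = hc/E = 3.8576 pm
Compton shift: Δλ = λ_C(1 - cos(29°)) = 0.3042 pm
Final wavelength: λ' = 3.8576 + 0.3042 = 4.1618 pm
Final photon energy: E' = hc/λ' = 297.9071 keV

Electron kinetic energy:
K_e = E - E' = 321.4000 - 297.9071 = 23.4929 keV

(Intermediate values are shown rounded; full precision is carried through to the final answer.)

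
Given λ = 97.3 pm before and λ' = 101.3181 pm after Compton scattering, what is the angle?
131.00°

First find the wavelength shift:
Δλ = λ' - λ = 101.3181 - 97.3 = 4.0181 pm

Using Δλ = λ_C(1 - cos θ), with λ_C = h/(m_e·c) ≈ 2.42631024 pm:
cos θ = 1 - Δλ/λ_C
cos θ = 1 - 4.0181/2.42631024
cos θ = -0.656054

θ = arccos(-0.656054)
θ = 131.00°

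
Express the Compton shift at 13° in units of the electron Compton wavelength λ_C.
0.0256 λ_C

The Compton shift formula is:
Δλ = λ_C(1 - cos θ)

Dividing both sides by λ_C:
Δλ/λ_C = 1 - cos θ

For θ = 13°:
Δλ/λ_C = 1 - cos(13°)
Δλ/λ_C = 1 - 0.9744
Δλ/λ_C = 0.0256

This means the shift is 0.0256 × λ_C = 0.0622 pm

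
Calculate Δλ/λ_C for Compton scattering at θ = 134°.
1.6947 λ_C

The Compton shift formula is:
Δλ = λ_C(1 - cos θ)

Dividing both sides by λ_C:
Δλ/λ_C = 1 - cos θ

For θ = 134°:
Δλ/λ_C = 1 - cos(134°)
Δλ/λ_C = 1 - -0.6947
Δλ/λ_C = 1.6947

This means the shift is 1.6947 × λ_C = 4.1118 pm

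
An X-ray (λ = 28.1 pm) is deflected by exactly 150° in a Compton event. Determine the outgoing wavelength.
32.6276 pm

Using the Compton formula: λ' = λ + λ_C(1 − cos θ)

For θ = 150°, cos θ = -√3/2 (exact) ≈ -0.8660, so:
1 − cos 150° = 1 − (-√3/2) ≈ 1.8660

Δλ = λ_C × 1.8660 = 2.4263 × 1.8660 = 4.5276 pm

λ' = 28.1 + 4.5276 = 32.6276 pm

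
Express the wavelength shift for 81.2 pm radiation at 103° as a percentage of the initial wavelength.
3.6602%

Calculate the Compton shift:
Δλ = λ_C(1 - cos(103°))
Δλ = 2.4263 × (1 - cos(103°))
Δλ = 2.4263 × 1.2250
Δλ = 2.9721 pm

Percentage change:
(Δλ/λ₀) × 100 = (2.9721/81.2) × 100
= 3.6602%

(Intermediate values are shown rounded; full precision is carried through to the final answer.)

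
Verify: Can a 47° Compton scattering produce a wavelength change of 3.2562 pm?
No, inconsistent

Calculate the expected shift for θ = 47°:

Δλ_expected = λ_C(1 - cos(47°))
Δλ_expected = 2.4263 × (1 - cos(47°))
Δλ_expected = 2.4263 × 0.3180
Δλ_expected = 0.7716 pm

Given shift: 3.2562 pm
Expected shift: 0.7716 pm
Difference: 2.4846 pm

The values do not match. The given shift corresponds to θ ≈ 110.0°, not 47°.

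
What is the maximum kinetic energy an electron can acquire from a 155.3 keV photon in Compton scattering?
58.7101 keV

Maximum energy transfer occurs at θ = 180° (backscattering).

Initial photon: E₀ = 155.3 keV → λ₀ = 7.9835 pm

Maximum Compton shift (at 180°):
Δλ_max = 2λ_C = 2 × 2.4263 = 4.8526 pm

Final wavelength:
λ' = 7.9835 + 4.8526 = 12.8361 pm

Minimum photon energy (maximum energy to electron):
E'_min = hc/λ' = 96.5899 keV

Maximum electron kinetic energy:
K_max = E₀ - E'_min = 155.3000 - 96.5899 = 58.7101 keV

(Intermediate values are shown rounded; full precision is carried through to the final answer.)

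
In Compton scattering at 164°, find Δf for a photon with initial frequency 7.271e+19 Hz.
3.896e+19 Hz (decrease)

Convert frequency to wavelength (c = 299792458 m/s):
λ₀ = c/f₀ = 299792458/7.271e+19 = 4.1231255e-12 m = 4.1231 pm

Calculate Compton shift:
Δλ = λ_C(1 - cos(164°)) = 4.7586 pm

Final wavelength:
λ' = λ₀ + Δλ = 4.1231 + 4.7586 = 8.8818 pm

Final frequency:
f' = c/λ' = 299792458/8.8817549e-12 = 3.3753742e+19 Hz

Frequency shift (decrease):
Δf = f₀ - f' = 7.271e+19 - 3.3753742e+19 = 3.896e+19 Hz

(Intermediate values are shown rounded; full precision is carried through to the final answer.)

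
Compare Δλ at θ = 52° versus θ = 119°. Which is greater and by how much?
119° produces the larger shift by a factor of 3.863

Calculate both shifts using Δλ = λ_C(1 - cos θ):

For θ₁ = 52°:
Δλ₁ = 2.4263 × (1 - cos(52°))
Δλ₁ = 2.4263 × 0.3843
Δλ₁ = 0.9325 pm

For θ₂ = 119°:
Δλ₂ = 2.4263 × (1 - cos(119°))
Δλ₂ = 2.4263 × 1.4848
Δλ₂ = 3.6026 pm

The 119° angle produces the larger shift.
Ratio: 3.6026/0.9325 = 3.863

(Intermediate values are shown rounded; full precision is carried through to the final answer.)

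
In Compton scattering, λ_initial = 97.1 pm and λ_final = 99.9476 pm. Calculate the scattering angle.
100.00°

First find the wavelength shift:
Δλ = λ' - λ = 99.9476 - 97.1 = 2.8476 pm

Using Δλ = λ_C(1 - cos θ), with λ_C = h/(m_e·c) ≈ 2.42631024 pm:
cos θ = 1 - Δλ/λ_C
cos θ = 1 - 2.8476/2.42631024
cos θ = -0.173634

θ = arccos(-0.173634)
θ = 100.00°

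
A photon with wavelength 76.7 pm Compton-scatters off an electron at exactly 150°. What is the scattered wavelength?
81.2276 pm

Using the Compton formula: λ' = λ + λ_C(1 − cos θ)

For θ = 150°, cos θ = -√3/2 (exact) ≈ -0.8660, so:
1 − cos 150° = 1 − (-√3/2) ≈ 1.8660

Δλ = λ_C × 1.8660 = 2.4263 × 1.8660 = 4.5276 pm

λ' = 76.7 + 4.5276 = 81.2276 pm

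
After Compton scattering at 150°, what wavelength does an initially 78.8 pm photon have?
83.3276 pm

Using the Compton formula: λ' = λ + λ_C(1 − cos θ)

For θ = 150°, cos θ = -√3/2 (exact) ≈ -0.8660, so:
1 − cos 150° = 1 − (-√3/2) ≈ 1.8660

Δλ = λ_C × 1.8660 = 2.4263 × 1.8660 = 4.5276 pm

λ' = 78.8 + 4.5276 = 83.3276 pm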